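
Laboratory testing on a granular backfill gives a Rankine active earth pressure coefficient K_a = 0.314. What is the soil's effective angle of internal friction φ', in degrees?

31.5°

K_a = tan²(45° − φ/2) ⇒ 45° − φ/2 = arctan(√0.314) = 29.26°.
φ = 2(45° − 29.26°) = 31.47°.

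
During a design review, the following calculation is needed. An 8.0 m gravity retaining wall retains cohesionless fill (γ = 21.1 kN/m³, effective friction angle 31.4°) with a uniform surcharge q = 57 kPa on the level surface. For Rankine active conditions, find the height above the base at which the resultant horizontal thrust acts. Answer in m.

K_a = 0.3149.
Triangular part P₁ = ½K_aγH² = 212.6 at H/3 = 2.667 m; rectangular part P₂ = K_a q H = 143.6 at H/2 = 4.000 m.
ȳ = (P₁·2.667 + P₂·4.000)/(P₁+P₂) = 3.204 m.

3.20 m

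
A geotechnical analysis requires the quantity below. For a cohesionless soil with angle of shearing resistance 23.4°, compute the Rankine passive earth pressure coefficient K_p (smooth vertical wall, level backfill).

2.32

K_p = (1 + sin φ)/(1 − sin φ) = tan²(45° + 23.4°/2) = 2.318.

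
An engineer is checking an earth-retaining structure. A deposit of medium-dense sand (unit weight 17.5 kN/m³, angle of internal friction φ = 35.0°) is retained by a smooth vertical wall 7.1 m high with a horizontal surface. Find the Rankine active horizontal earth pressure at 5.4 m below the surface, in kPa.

25.6 kPa

K_a = (1 − sin φ)/(1 + sin φ) = 0.2710.
σ_h = K_a γ z = 0.2710 × 17.5 × 5.4 = 25.61 kPa.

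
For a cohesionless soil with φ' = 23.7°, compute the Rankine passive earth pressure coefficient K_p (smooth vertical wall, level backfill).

K_p = (1 + sin φ)/(1 − sin φ) = tan²(45° + 23.7°/2) = 2.344.

2.34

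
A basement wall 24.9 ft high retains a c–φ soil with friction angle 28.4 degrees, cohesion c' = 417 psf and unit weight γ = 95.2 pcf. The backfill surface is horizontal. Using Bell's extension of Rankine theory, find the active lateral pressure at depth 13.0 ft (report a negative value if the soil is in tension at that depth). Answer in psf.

K_a = (1 − sin φ)/(1 + sin φ) = 0.3554.
σ_a = K_a γ z − 2c√K_a = 0.3554×95.2×13.0 − 2×417×0.5961 = -57.37 psf.

-57.4 psf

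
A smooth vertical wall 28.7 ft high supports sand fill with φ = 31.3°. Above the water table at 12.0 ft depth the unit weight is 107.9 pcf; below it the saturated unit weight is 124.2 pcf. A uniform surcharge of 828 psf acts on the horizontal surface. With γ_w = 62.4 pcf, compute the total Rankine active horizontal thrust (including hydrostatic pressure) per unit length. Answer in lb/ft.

K_a = tan²(45° − φ/2) = 0.3162.
γ' = 124.2 − 62.4 = 61.80 pcf. h₂ = H − d_w = 16.7 ft.
σ'_h: at surface K_a·q = 261.8; at WT K_a(q+γd_w) = 671.2; at base K_a(q+γd_w+γ'h₂) = 997.6 psf.
P₁ = ½(261.8+671.2)×12.0 = 5598; P₂ = ½(671.2+997.6)×16.7 = 13930; P_w = ½γ_w h₂² = 8701.
Total = 5598+13930+8701 = 28230 lb/ft.

28200 lb/ft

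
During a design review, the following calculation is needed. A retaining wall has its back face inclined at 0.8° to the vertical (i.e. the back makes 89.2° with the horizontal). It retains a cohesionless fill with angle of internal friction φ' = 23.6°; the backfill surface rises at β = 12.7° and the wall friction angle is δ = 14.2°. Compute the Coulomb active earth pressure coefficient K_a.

0.483

K_a = sin²(α+φ) / [sin²α · sin(α−δ) · (1 + √{sin(φ+δ)sin(φ−β) / (sin(α−δ)sin(α+β))})²].
With α = 89.2°, φ = 23.6°, δ = 14.2°, β = 12.7°: K_a = 0.4827.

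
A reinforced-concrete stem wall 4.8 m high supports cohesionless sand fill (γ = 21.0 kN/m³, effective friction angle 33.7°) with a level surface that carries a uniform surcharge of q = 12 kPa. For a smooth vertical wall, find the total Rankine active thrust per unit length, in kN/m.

85.8 kN/m

K_a = tan²(45° − φ/2) = 0.2863.
Soil triangle: ½ K_a γ H² = 0.5×0.2863×21.0×4.8² = 69.26 kN/m.
Surcharge rectangle: K_a q H = 0.2863×12×4.8 = 16.49 kN/m.
Total = 69.26 + 16.49 = 85.75 kN/m.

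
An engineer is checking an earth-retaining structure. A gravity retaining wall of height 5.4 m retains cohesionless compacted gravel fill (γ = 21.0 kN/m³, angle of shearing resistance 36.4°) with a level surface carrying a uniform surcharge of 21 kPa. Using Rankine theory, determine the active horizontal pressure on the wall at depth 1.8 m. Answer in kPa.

15.0 kPa

K_a = (1 − sin φ)/(1 + sin φ) = 0.2552.
σ_v = γz + q = 21.0 × 1.8 + 21 = 58.80 kPa.
σ_h = K_a σ_v = 0.2552 × 58.80 = 15.00 kPa.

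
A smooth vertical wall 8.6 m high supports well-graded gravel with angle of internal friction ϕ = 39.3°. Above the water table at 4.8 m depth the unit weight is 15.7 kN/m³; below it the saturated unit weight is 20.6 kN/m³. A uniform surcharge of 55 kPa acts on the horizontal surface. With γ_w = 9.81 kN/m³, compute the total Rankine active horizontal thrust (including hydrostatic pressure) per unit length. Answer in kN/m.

299 kN/m

K_a = tan²(45° − φ/2) = 0.2245.
γ' = 20.6 − 9.81 = 10.79 kN/m³. h₂ = H − d_w = 3.8 m.
σ'_h: at surface K_a·q = 12.34; at WT K_a(q+γd_w) = 29.26; at base K_a(q+γd_w+γ'h₂) = 38.46 kPa.
P₁ = ½(12.34+29.26)×4.8 = 99.85; P₂ = ½(29.26+38.46)×3.8 = 128.7; P_w = ½γ_w h₂² = 70.83.
Total = 99.85+128.7+70.83 = 299.4 kN/m.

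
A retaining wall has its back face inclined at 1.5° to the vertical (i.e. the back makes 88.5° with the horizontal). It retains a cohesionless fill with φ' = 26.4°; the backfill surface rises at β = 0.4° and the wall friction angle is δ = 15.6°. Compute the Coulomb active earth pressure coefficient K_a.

K_a = sin²(α+φ) / [sin²α · sin(α−δ) · (1 + √{sin(φ+δ)sin(φ−β) / (sin(α−δ)sin(α+β))})²].
With α = 88.5°, φ = 26.4°, δ = 15.6°, β = 0.4°: K_a = 0.3567.

0.357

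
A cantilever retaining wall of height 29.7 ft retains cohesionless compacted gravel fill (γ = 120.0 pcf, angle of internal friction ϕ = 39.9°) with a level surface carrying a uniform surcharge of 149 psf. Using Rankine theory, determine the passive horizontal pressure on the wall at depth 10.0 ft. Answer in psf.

K_p = (1 + sin φ)/(1 − sin φ) = 4.578.
σ_v = γz + q = 120.0 × 10.0 + 149 = 1349 psf.
σ_h = K_p σ_v = 4.578 × 1349 = 6176 psf.

6180 psf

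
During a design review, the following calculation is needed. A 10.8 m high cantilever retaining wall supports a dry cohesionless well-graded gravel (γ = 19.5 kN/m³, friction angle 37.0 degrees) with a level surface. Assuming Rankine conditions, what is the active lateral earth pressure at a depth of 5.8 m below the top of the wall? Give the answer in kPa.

28.1 kPa

K_a = (1 − sin φ)/(1 + sin φ) = 0.2486.
σ_h = K_a γ z = 0.2486 × 19.5 × 5.8 = 28.11 kPa.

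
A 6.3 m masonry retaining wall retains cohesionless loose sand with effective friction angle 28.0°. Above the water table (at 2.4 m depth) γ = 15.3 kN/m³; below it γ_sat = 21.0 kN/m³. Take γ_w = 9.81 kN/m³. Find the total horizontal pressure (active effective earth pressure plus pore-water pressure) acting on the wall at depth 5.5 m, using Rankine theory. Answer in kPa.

56.2 kPa

K_a = (1 − sin φ)/(1 + sin φ) = 0.3610.
γ' = 21.0 − 9.81 = 11.19 kN/m³.
Effective vertical stress at 5.5 m: σ'_v = 15.3×2.4 + 11.19×3.10 = 71.41 kPa.
σ'_h = K_a σ'_v = 0.3610 × 71.41 = 25.78 kPa; u = γ_w × 3.10 = 30.41 kPa.
Total σ_h = 25.78 + 30.41 = 56.19 kPa.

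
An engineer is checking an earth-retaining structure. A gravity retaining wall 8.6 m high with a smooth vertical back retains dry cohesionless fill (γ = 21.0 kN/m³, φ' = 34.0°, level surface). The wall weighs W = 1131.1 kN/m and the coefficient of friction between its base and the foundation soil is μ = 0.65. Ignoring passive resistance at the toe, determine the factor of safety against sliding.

3.35

K_a = tan²(45° − 34.0°/2) = 0.2827.
P_a = ½K_aγH² = 0.5×0.2827×21.0×8.6² = 219.6 kN/m, acting at H/3 = 2.867 m above the base.
FS_sliding = μW / P_a = 0.65×1131.1 / 219.6 = 3.349.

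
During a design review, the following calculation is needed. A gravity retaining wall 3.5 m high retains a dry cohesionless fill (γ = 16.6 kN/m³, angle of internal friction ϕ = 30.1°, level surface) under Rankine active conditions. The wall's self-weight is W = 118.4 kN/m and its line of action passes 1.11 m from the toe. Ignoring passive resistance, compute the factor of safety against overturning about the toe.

K_a = tan²(45° − 30.1°/2) = 0.3320.
P_a = ½K_aγH² = 0.5×0.3320×16.6×3.5² = 33.76 kN/m, acting at H/3 = 1.167 m above the base.
Overturning moment M_o = P_a × H/3 = 33.76 × 1.167 = 39.38.
Resisting moment M_r = W × 1.11 = 118.4 × 1.11 = 131.4.
FS_overturning = M_r/M_o = 131.4/39.38 = 3.337.

3.34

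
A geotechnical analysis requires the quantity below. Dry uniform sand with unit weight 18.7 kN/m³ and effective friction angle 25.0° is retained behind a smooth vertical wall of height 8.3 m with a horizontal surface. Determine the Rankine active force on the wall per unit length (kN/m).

K_a = tan²(45° − φ/2) = 0.4059.
P_a = ½ K_a γ H² = 0.5 × 0.4059 × 18.7 × 8.3² = 261.4 kN/m.

261 kN/m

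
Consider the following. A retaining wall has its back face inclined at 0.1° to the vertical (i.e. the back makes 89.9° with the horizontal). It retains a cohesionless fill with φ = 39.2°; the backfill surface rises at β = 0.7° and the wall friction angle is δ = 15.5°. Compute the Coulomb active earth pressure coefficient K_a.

0.210

K_a = sin²(α+φ) / [sin²α · sin(α−δ) · (1 + √{sin(φ+δ)sin(φ−β) / (sin(α−δ)sin(α+β))})²].
With α = 89.9°, φ = 39.2°, δ = 15.5°, β = 0.7°: K_a = 0.2098.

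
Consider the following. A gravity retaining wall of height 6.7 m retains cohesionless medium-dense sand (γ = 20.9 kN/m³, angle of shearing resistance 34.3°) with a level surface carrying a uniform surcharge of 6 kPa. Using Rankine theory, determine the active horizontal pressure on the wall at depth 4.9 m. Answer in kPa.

K_a = (1 − sin φ)/(1 + sin φ) = 0.2792.
σ_v = γz + q = 20.9 × 4.9 + 6 = 108.4 kPa.
σ_h = K_a σ_v = 0.2792 × 108.4 = 30.26 kPa.

30.3 kPa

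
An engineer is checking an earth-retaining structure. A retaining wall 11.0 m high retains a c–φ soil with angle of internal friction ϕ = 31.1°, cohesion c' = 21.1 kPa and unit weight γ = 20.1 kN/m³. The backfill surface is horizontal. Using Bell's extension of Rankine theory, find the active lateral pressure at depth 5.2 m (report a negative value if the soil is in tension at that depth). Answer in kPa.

9.49 kPa

K_a = (1 − sin φ)/(1 + sin φ) = 0.3188.
σ_a = K_a γ z − 2c√K_a = 0.3188×20.1×5.2 − 2×21.1×0.5646 = 9.494 kPa.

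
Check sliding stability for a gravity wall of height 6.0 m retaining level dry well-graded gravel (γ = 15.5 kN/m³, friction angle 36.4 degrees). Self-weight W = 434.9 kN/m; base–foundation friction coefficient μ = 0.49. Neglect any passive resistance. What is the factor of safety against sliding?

K_a = tan²(45° − 36.4°/2) = 0.2552.
P_a = ½K_aγH² = 0.5×0.2552×15.5×6.0² = 71.19 kN/m, acting at H/3 = 2.000 m above the base.
FS_sliding = μW / P_a = 0.49×434.9 / 71.19 = 2.993.

2.99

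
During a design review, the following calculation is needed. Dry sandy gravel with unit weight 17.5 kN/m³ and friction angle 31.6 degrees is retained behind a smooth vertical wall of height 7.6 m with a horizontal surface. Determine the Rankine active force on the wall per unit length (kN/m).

K_a = tan²(45° − φ/2) = 0.3123.
P_a = ½ K_a γ H² = 0.5 × 0.3123 × 17.5 × 7.6² = 157.9 kN/m.

158 kN/m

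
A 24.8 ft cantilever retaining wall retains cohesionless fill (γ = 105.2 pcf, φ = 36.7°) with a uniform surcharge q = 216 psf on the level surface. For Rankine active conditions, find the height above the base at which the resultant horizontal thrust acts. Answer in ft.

8.85 ft

K_a = 0.2519.
Triangular part P₁ = ½K_aγH² = 8148 at H/3 = 8.267 ft; rectangular part P₂ = K_a q H = 1349 at H/2 = 12.40 ft.
ȳ = (P₁·8.267 + P₂·12.40)/(P₁+P₂) = 8.854 ft.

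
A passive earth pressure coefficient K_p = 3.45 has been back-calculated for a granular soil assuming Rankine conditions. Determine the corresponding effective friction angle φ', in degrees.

33.4°

K_p = (1+sin φ)/(1−sin φ) ⇒ sin φ = (K_p − 1)/(K_p + 1) = 0.5506.
φ = arcsin(0.5506) = 33.41°.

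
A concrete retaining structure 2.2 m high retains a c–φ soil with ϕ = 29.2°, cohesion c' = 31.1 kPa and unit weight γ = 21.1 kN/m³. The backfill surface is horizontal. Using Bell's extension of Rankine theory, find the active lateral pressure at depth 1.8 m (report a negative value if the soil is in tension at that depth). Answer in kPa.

K_a = (1 − sin φ)/(1 + sin φ) = 0.3442.
σ_a = K_a γ z − 2c√K_a = 0.3442×21.1×1.8 − 2×31.1×0.5867 = -23.42 kPa.

-23.4 kPa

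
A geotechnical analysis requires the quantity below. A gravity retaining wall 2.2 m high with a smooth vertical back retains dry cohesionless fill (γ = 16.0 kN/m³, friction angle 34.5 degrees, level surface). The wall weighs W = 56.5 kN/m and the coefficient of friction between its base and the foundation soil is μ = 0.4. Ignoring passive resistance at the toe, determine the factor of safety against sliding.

2.11

K_a = tan²(45° − 34.5°/2) = 0.2768.
P_a = ½K_aγH² = 0.5×0.2768×16.0×2.2² = 10.72 kN/m, acting at H/3 = 0.7333 m above the base.
FS_sliding = μW / P_a = 0.4×56.5 / 10.72 = 2.109.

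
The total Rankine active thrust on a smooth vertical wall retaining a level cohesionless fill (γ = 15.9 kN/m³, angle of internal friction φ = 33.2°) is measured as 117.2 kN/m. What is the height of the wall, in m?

K_a = 0.2924. P_a = ½ K_a γ H² ⇒ H = √(2P_a/(K_a γ)).
H = √(2×117.2/(0.2924×15.9)) = 7.101 m.

7.10 m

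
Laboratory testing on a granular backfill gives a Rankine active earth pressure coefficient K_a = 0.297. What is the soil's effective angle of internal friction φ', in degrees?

32.8°

K_a = tan²(45° − φ/2) ⇒ 45° − φ/2 = arctan(√0.297) = 28.59°.
φ = 2(45° − 28.59°) = 32.82°.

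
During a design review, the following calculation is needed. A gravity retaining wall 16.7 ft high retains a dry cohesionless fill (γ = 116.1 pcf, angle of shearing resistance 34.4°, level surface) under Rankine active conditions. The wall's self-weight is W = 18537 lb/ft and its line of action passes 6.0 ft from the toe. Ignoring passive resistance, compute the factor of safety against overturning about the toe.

4.44

K_a = tan²(45° − 34.4°/2) = 0.2780.
P_a = ½K_aγH² = 0.5×0.2780×116.1×16.7² = 4500 lb/ft, acting at H/3 = 5.567 ft above the base.
Overturning moment M_o = P_a × H/3 = 4500 × 5.567 = 25050.
Resisting moment M_r = W × 6.0 = 18537 × 6.0 = 111200.
FS_overturning = M_r/M_o = 111200/25050 = 4.440.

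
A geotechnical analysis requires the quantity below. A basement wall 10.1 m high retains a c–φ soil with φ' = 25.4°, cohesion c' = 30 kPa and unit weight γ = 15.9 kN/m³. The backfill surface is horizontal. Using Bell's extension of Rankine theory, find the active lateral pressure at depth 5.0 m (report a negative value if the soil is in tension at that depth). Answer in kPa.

-6.16 kPa

K_a = (1 − sin φ)/(1 + sin φ) = 0.3996.
σ_a = K_a γ z − 2c√K_a = 0.3996×15.9×5.0 − 2×30×0.6322 = -6.159 kPa.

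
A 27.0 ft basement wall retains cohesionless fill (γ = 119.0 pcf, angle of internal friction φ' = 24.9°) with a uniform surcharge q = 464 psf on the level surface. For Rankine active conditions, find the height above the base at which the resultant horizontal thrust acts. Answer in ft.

10.0 ft

K_a = 0.4074.
Triangular part P₁ = ½K_aγH² = 17670 at H/3 = 9.000 ft; rectangular part P₂ = K_a q H = 5104 at H/2 = 13.50 ft.
ȳ = (P₁·9.000 + P₂·13.50)/(P₁+P₂) = 10.01 ft.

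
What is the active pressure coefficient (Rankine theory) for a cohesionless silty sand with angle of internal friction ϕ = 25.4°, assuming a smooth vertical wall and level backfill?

0.400

K_a = (1 − sin φ)/(1 + sin φ) = (1 − sin 25.4°)/(1 + sin 25.4°) = 0.3996.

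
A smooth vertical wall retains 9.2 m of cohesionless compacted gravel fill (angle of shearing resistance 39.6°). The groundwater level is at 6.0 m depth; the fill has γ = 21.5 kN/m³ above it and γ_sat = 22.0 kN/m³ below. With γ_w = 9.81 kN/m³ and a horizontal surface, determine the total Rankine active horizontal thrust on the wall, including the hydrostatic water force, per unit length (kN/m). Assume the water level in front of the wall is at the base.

241 kN/m

K_a = tan²(45° − φ/2) = 0.2214.
γ' = 22.0 − 9.81 = 12.19 kN/m³. Depth below WT = 3.2 m.
σ'_h at WT = K_a γ d_w = 28.56 kPa; at base = 28.56 + K_a γ' × 3.2 = 37.20 kPa.
P₁ (0–6.0 m) = ½×28.56×6.0 = 85.69. P₂ (6.0–9.2 m) = ½(28.56+37.20)×3.2 = 105.2.
P_w = ½ γ_w h₂² = 0.5×9.81×3.2² = 50.23. Total = 85.69+105.2+50.23 = 241.1 kN/m.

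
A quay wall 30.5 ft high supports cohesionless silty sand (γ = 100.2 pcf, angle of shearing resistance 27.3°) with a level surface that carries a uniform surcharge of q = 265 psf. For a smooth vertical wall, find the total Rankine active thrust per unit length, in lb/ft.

K_a = tan²(45° − φ/2) = 0.3711.
Soil triangle: ½ K_a γ H² = 0.5×0.3711×100.2×30.5² = 17300 lb/ft.
Surcharge rectangle: K_a q H = 0.3711×265×30.5 = 3000 lb/ft.
Total = 17300 + 3000 = 20300 lb/ft.

20300 lb/ft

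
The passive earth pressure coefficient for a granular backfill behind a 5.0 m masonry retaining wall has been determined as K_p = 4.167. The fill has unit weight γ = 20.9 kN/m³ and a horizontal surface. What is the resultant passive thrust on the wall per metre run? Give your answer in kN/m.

1090 kN/m

P = ½ K_p γ H² = 0.5 × 4.167 × 20.9 × 5.0² = 1089 kN/m.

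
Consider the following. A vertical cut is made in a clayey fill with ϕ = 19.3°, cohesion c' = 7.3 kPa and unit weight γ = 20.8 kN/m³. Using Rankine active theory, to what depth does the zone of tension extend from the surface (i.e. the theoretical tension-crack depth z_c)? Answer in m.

K_a = tan²(45° − 19.3°/2) = 0.5032; √K_a = 0.7094.
The active pressure is zero where K_a γ z = 2c√K_a, so z_c = 2c/(γ√K_a) = 2×7.3/(20.8×0.7094) = 0.9895 m.

0.990 m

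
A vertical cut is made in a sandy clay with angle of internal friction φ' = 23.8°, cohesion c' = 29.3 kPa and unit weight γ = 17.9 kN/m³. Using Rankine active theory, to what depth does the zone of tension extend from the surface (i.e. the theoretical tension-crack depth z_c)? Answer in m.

K_a = tan²(45° − 23.8°/2) = 0.4250; √K_a = 0.6519.
The active pressure is zero where K_a γ z = 2c√K_a, so z_c = 2c/(γ√K_a) = 2×29.3/(17.9×0.6519) = 5.022 m.

5.02 m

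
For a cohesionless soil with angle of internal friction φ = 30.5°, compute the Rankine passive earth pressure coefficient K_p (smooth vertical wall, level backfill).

K_p = (1 + sin φ)/(1 − sin φ) = tan²(45° + 30.5°/2) = 3.061.

3.06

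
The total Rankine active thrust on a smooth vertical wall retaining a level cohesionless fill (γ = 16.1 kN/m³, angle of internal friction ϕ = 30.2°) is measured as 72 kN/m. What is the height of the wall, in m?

K_a = 0.3307. P_a = ½ K_a γ H² ⇒ H = √(2P_a/(K_a γ)).
H = √(2×72/(0.3307×16.1)) = 5.201 m.

5.20 m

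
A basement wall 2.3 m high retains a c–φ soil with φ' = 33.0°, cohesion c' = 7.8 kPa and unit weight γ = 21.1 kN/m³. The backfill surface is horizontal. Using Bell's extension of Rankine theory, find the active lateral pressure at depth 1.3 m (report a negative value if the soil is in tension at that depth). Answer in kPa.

K_a = (1 − sin φ)/(1 + sin φ) = 0.2948.
σ_a = K_a γ z − 2c√K_a = 0.2948×21.1×1.3 − 2×7.8×0.5430 = -0.3837 kPa.

-0.384 kPa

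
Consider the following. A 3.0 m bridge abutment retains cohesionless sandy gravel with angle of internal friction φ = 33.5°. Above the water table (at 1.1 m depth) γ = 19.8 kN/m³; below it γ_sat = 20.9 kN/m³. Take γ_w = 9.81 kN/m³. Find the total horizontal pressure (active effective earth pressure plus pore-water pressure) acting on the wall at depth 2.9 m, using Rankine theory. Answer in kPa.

29.7 kPa

K_a = (1 − sin φ)/(1 + sin φ) = 0.2887.
γ' = 20.9 − 9.81 = 11.09 kN/m³.
Effective vertical stress at 2.9 m: σ'_v = 19.8×1.1 + 11.09×1.80 = 41.74 kPa.
σ'_h = K_a σ'_v = 0.2887 × 41.74 = 12.05 kPa; u = γ_w × 1.80 = 17.66 kPa.
Total σ_h = 12.05 + 17.66 = 29.71 kPa.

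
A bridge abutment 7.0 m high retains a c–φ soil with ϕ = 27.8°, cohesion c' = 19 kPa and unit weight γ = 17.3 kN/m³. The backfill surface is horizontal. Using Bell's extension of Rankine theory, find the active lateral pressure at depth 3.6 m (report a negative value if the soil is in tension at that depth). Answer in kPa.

-0.260 kPa

K_a = (1 − sin φ)/(1 + sin φ) = 0.3639.
σ_a = K_a γ z − 2c√K_a = 0.3639×17.3×3.6 − 2×19×0.6032 = -0.2596 kPa.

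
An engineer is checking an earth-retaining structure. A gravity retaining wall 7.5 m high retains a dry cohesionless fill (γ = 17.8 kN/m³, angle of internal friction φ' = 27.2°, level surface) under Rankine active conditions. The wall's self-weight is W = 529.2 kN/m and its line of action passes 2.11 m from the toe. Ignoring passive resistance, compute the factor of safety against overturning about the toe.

2.39

K_a = tan²(45° − 27.2°/2) = 0.3726.
P_a = ½K_aγH² = 0.5×0.3726×17.8×7.5² = 186.5 kN/m, acting at H/3 = 2.500 m above the base.
Overturning moment M_o = P_a × H/3 = 186.5 × 2.500 = 466.3.
Resisting moment M_r = W × 2.11 = 529.2 × 2.11 = 1117.
FS_overturning = M_r/M_o = 1117/466.3 = 2.395.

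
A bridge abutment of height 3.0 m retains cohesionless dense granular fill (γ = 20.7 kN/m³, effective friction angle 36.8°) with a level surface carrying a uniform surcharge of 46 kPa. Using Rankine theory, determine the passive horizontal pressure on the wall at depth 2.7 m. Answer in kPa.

K_p = (1 + sin φ)/(1 − sin φ) = 3.988.
σ_v = γz + q = 20.7 × 2.7 + 46 = 101.9 kPa.
σ_h = K_p σ_v = 3.988 × 101.9 = 406.3 kPa.

406 kPa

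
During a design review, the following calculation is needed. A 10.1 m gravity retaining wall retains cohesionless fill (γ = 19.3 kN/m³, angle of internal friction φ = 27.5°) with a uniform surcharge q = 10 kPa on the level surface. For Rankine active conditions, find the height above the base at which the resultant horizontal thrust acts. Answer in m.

3.52 m

K_a = 0.3682.
Triangular part P₁ = ½K_aγH² = 362.5 at H/3 = 3.367 m; rectangular part P₂ = K_a q H = 37.19 at H/2 = 5.050 m.
ȳ = (P₁·3.367 + P₂·5.050)/(P₁+P₂) = 3.523 m.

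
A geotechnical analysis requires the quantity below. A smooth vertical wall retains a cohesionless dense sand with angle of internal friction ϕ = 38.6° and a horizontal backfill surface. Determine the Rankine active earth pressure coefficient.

0.232

K_a = tan²(45° − φ/2) = tan²(25.70°) = 0.2316.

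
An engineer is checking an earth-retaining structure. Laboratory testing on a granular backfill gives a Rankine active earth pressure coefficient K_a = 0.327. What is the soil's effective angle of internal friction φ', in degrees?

K_a = tan²(45° − φ/2) ⇒ 45° − φ/2 = arctan(√0.327) = 29.76°.
φ = 2(45° − 29.76°) = 30.47°.

30.5°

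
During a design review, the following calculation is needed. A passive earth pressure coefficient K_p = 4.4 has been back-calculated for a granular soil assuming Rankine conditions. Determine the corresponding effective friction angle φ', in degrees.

39.0°

K_p = (1+sin φ)/(1−sin φ) ⇒ sin φ = (K_p − 1)/(K_p + 1) = 0.6296.
φ = arcsin(0.6296) = 39.02°.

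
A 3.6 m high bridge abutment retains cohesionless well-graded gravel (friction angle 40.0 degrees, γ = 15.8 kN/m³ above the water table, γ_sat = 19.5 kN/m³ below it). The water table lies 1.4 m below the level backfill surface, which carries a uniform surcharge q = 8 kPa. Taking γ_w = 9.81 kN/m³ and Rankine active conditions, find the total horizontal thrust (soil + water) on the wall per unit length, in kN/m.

K_a = tan²(45° − φ/2) = 0.2174.
γ' = 19.5 − 9.81 = 9.690 kN/m³. h₂ = H − d_w = 2.2 m.
σ'_h: at surface K_a·q = 1.740; at WT K_a(q+γd_w) = 6.549; at base K_a(q+γd_w+γ'h₂) = 11.18 kPa.
P₁ = ½(1.740+6.549)×1.4 = 5.802; P₂ = ½(6.549+11.18)×2.2 = 19.51; P_w = ½γ_w h₂² = 23.74.
Total = 5.802+19.51+23.74 = 49.05 kN/m.

49.1 kN/m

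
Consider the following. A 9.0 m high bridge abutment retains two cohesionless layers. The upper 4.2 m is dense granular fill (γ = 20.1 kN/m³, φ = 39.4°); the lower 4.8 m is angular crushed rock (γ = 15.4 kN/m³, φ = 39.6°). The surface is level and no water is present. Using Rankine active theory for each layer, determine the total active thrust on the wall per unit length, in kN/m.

169 kN/m

K_a1 = tan²(45°−39.4°/2) = 0.2234; K_a2 = tan²(45°−39.6°/2) = 0.2214.
Layer 1: σ at base = K_a1 γ₁ h₁ = 18.86 kPa; P₁ = ½×18.86×4.2 = 39.61.
Layer 2: σ_v at top = γ₁h₁ = 84.42; σ_h top = K_a2×84.42 = 18.69; σ_h base = K_a2×(84.42+15.4×4.8) = 35.06.
P₂ = ½(18.69+35.06)×4.8 = 129.0. Total P_a = 39.61+129.0 = 168.6 kN/m.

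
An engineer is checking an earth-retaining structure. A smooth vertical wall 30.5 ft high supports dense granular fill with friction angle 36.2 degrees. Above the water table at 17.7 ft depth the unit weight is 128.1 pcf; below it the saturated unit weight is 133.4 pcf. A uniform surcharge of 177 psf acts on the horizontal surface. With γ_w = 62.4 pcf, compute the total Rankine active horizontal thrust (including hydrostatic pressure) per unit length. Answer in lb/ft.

20600 lb/ft

K_a = tan²(45° − φ/2) = 0.2574.
γ' = 133.4 − 62.4 = 71.00 pcf. h₂ = H − d_w = 12.8 ft.
σ'_h: at surface K_a·q = 45.56; at WT K_a(q+γd_w) = 629.1; at base K_a(q+γd_w+γ'h₂) = 863.0 psf.
P₁ = ½(45.56+629.1)×17.7 = 5971; P₂ = ½(629.1+863.0)×12.8 = 9550; P_w = ½γ_w h₂² = 5112.
Total = 5971+9550+5112 = 20630 lb/ft.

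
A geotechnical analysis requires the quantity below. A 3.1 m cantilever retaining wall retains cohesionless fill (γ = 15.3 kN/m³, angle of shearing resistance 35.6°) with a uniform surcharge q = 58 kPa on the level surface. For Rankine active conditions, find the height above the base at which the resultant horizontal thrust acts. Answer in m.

1.40 m

K_a = 0.2641.
Triangular part P₁ = ½K_aγH² = 19.42 at H/3 = 1.033 m; rectangular part P₂ = K_a q H = 47.49 at H/2 = 1.550 m.
ȳ = (P₁·1.033 + P₂·1.550)/(P₁+P₂) = 1.400 m.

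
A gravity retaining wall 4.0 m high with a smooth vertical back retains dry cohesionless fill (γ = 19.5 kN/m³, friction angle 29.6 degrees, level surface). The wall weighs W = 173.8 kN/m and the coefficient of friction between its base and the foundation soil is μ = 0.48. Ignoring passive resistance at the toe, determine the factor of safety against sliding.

1.58

K_a = tan²(45° − 29.6°/2) = 0.3387.
P_a = ½K_aγH² = 0.5×0.3387×19.5×4.0² = 52.84 kN/m, acting at H/3 = 1.333 m above the base.
FS_sliding = μW / P_a = 0.48×173.8 / 52.84 = 1.579.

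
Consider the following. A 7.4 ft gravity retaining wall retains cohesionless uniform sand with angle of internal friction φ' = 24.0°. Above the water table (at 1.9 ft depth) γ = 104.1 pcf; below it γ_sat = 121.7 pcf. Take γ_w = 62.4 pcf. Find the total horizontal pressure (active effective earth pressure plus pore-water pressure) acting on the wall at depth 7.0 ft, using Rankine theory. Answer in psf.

K_a = (1 − sin φ)/(1 + sin φ) = 0.4217.
γ' = 121.7 − 62.4 = 59.30 pcf.
Effective vertical stress at 7.0 ft: σ'_v = 104.1×1.9 + 59.30×5.10 = 500.2 psf.
σ'_h = K_a σ'_v = 0.4217 × 500.2 = 211.0 psf; u = γ_w × 5.10 = 318.2 psf.
Total σ_h = 211.0 + 318.2 = 529.2 psf.

529 psf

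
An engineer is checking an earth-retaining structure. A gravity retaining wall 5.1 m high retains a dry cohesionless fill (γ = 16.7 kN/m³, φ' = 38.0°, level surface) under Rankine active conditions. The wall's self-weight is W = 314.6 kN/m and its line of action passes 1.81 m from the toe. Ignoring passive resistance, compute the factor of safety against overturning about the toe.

6.48

K_a = tan²(45° − 38.0°/2) = 0.2379.
P_a = ½K_aγH² = 0.5×0.2379×16.7×5.1² = 51.66 kN/m, acting at H/3 = 1.700 m above the base.
Overturning moment M_o = P_a × H/3 = 51.66 × 1.700 = 87.83.
Resisting moment M_r = W × 1.81 = 314.6 × 1.81 = 569.4.
FS_overturning = M_r/M_o = 569.4/87.83 = 6.483.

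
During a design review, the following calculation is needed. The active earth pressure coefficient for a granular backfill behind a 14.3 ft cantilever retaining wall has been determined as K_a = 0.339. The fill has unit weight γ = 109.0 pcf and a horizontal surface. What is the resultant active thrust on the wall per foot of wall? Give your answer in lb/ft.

3780 lb/ft

P = ½ K_a γ H² = 0.5 × 0.339 × 109.0 × 14.3² = 3778 lb/ft.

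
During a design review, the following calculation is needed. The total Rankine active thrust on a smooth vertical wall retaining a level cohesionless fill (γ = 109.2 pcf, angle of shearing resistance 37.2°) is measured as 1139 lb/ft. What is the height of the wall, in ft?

K_a = 0.2464. P_a = ½ K_a γ H² ⇒ H = √(2P_a/(K_a γ)).
H = √(2×1139/(0.2464×109.2)) = 9.201 ft.

9.20 ft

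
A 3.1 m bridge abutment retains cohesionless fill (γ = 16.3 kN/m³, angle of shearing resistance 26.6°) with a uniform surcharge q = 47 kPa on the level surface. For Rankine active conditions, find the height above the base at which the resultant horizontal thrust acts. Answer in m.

1.37 m

K_a = 0.3814.
Triangular part P₁ = ½K_aγH² = 29.88 at H/3 = 1.033 m; rectangular part P₂ = K_a q H = 55.58 at H/2 = 1.550 m.
ȳ = (P₁·1.033 + P₂·1.550)/(P₁+P₂) = 1.369 m.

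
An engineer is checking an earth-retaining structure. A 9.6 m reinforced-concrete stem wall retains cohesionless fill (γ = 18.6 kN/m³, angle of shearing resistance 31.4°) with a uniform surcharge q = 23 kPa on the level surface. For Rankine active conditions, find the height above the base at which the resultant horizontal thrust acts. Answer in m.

K_a = 0.3149.
Triangular part P₁ = ½K_aγH² = 269.9 at H/3 = 3.200 m; rectangular part P₂ = K_a q H = 69.53 at H/2 = 4.800 m.
ȳ = (P₁·3.200 + P₂·4.800)/(P₁+P₂) = 3.528 m.

3.53 m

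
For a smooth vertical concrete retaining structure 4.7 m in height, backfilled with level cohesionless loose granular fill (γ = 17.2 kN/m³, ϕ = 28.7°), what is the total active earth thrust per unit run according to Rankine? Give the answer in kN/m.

K_a = tan²(45° − φ/2) = 0.3511.
P_a = ½ K_a γ H² = 0.5 × 0.3511 × 17.2 × 4.7² = 66.71 kN/m.

66.7 kN/m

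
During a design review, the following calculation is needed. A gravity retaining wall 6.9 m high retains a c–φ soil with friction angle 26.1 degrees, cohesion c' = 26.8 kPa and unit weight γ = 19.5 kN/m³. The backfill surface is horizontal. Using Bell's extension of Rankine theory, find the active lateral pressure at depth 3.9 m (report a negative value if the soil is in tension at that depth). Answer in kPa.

-3.85 kPa

K_a = (1 − sin φ)/(1 + sin φ) = 0.3889.
σ_a = K_a γ z − 2c√K_a = 0.3889×19.5×3.9 − 2×26.8×0.6237 = -3.849 kPa.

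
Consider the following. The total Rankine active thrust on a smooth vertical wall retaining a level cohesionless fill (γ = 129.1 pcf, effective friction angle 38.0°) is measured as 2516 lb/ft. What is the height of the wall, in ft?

12.8 ft

K_a = 0.2379. P_a = ½ K_a γ H² ⇒ H = √(2P_a/(K_a γ)).
H = √(2×2516/(0.2379×129.1)) = 12.80 ft.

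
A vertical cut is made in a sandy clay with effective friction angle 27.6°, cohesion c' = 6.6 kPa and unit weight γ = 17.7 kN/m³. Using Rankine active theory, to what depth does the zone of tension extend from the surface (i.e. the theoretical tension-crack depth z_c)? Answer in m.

K_a = tan²(45° − 27.6°/2) = 0.3668; √K_a = 0.6056.
The active pressure is zero where K_a γ z = 2c√K_a, so z_c = 2c/(γ√K_a) = 2×6.6/(17.7×0.6056) = 1.231 m.

1.23 m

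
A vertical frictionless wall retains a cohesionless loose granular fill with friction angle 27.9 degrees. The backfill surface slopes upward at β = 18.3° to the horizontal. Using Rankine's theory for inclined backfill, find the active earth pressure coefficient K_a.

0.441

K_a = cos β · (cos β − √(cos²β − cos²φ)) / (cos β + √(cos²β − cos²φ)).
cos β = 0.9494, cos φ = 0.8838, √(cos²β − cos²φ) = 0.3469.
K_a = 0.9494 × (0.9494 − 0.3469)/(0.9494 + 0.3469) = 0.4412.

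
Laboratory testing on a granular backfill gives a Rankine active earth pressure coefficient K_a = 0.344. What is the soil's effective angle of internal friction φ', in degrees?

29.2°

K_a = tan²(45° − φ/2) ⇒ 45° − φ/2 = arctan(√0.344) = 30.39°.
φ = 2(45° − 30.39°) = 29.22°.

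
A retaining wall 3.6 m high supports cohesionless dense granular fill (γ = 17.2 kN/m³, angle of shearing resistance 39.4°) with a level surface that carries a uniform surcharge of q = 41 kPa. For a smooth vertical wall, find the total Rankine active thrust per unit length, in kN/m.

K_a = tan²(45° − φ/2) = 0.2234.
Soil triangle: ½ K_a γ H² = 0.5×0.2234×17.2×3.6² = 24.90 kN/m.
Surcharge rectangle: K_a q H = 0.2234×41×3.6 = 32.98 kN/m.
Total = 24.90 + 32.98 = 57.88 kN/m.

57.9 kN/m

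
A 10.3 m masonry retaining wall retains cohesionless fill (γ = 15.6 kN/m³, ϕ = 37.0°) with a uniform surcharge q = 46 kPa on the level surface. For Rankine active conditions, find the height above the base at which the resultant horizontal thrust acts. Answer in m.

K_a = 0.2486.
Triangular part P₁ = ½K_aγH² = 205.7 at H/3 = 3.433 m; rectangular part P₂ = K_a q H = 117.8 at H/2 = 5.150 m.
ȳ = (P₁·3.433 + P₂·5.150)/(P₁+P₂) = 4.058 m.

4.06 m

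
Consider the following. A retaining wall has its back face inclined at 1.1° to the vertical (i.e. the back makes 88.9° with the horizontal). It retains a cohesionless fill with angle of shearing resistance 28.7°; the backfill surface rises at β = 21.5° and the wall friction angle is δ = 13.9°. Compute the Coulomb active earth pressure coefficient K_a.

0.477

K_a = sin²(α+φ) / [sin²α · sin(α−δ) · (1 + √{sin(φ+δ)sin(φ−β) / (sin(α−δ)sin(α+β))})²].
With α = 88.9°, φ = 28.7°, δ = 13.9°, β = 21.5°: K_a = 0.4768.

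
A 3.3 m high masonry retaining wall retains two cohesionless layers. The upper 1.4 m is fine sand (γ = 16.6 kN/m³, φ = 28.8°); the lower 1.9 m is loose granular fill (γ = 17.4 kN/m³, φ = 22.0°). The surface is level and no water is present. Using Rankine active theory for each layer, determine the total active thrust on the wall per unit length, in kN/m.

40.1 kN/m

K_a1 = tan²(45°−28.8°/2) = 0.3498; K_a2 = tan²(45°−22.0°/2) = 0.4550.
Layer 1: σ at base = K_a1 γ₁ h₁ = 8.128 kPa; P₁ = ½×8.128×1.4 = 5.690.
Layer 2: σ_v at top = γ₁h₁ = 23.24; σ_h top = K_a2×23.24 = 10.57; σ_h base = K_a2×(23.24+17.4×1.9) = 25.61.
P₂ = ½(10.57+25.61)×1.9 = 34.38. Total P_a = 5.690+34.38 = 40.07 kN/m.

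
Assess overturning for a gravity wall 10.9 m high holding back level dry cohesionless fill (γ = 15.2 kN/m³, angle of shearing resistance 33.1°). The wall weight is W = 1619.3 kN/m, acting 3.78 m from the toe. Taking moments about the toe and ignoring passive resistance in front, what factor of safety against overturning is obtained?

K_a = tan²(45° − 33.1°/2) = 0.2936.
P_a = ½K_aγH² = 0.5×0.2936×15.2×10.9² = 265.1 kN/m, acting at H/3 = 3.633 m above the base.
Overturning moment M_o = P_a × H/3 = 265.1 × 3.633 = 963.1.
Resisting moment M_r = W × 3.78 = 1619.3 × 3.78 = 6121.
FS_overturning = M_r/M_o = 6121/963.1 = 6.355.

6.36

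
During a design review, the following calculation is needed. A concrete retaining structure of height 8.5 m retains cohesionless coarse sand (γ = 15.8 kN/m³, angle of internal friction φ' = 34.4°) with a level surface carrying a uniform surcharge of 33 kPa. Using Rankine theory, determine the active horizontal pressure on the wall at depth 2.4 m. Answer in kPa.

K_a = (1 − sin φ)/(1 + sin φ) = 0.2780.
σ_v = γz + q = 15.8 × 2.4 + 33 = 70.92 kPa.
σ_h = K_a σ_v = 0.2780 × 70.92 = 19.71 kPa.

19.7 kPa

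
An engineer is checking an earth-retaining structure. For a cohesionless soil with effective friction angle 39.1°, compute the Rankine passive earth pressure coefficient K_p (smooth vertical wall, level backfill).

4.42

K_p = (1 + sin φ)/(1 − sin φ) = tan²(45° + 39.1°/2) = 4.415.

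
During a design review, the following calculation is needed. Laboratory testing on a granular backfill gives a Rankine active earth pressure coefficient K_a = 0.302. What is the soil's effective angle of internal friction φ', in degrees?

K_a = tan²(45° − φ/2) ⇒ 45° − φ/2 = arctan(√0.302) = 28.79°.
φ = 2(45° − 28.79°) = 32.42°.

32.4°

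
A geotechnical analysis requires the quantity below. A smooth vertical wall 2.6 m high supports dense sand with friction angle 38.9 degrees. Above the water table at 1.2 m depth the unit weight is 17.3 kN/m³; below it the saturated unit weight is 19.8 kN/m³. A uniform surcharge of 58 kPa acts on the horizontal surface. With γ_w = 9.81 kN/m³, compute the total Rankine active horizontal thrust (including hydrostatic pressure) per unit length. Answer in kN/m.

K_a = tan²(45° − φ/2) = 0.2285.
γ' = 19.8 − 9.81 = 9.990 kN/m³. h₂ = H − d_w = 1.4 m.
σ'_h: at surface K_a·q = 13.25; at WT K_a(q+γd_w) = 18.00; at base K_a(q+γd_w+γ'h₂) = 21.20 kPa.
P₁ = ½(13.25+18.00)×1.2 = 18.75; P₂ = ½(18.00+21.20)×1.4 = 27.44; P_w = ½γ_w h₂² = 9.614.
Total = 18.75+27.44+9.614 = 55.80 kN/m.

55.8 kN/m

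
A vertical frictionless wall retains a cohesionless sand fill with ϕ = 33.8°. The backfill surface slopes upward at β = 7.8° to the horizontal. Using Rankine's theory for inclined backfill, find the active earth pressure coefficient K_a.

0.292

K_a = cos β · (cos β − √(cos²β − cos²φ)) / (cos β + √(cos²β − cos²φ)).
cos β = 0.9907, cos φ = 0.8310, √(cos²β − cos²φ) = 0.5395.
K_a = 0.9907 × (0.9907 − 0.5395)/(0.9907 + 0.5395) = 0.2922.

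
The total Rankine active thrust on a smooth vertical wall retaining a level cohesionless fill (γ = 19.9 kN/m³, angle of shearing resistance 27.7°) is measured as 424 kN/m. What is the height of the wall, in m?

10.8 m

K_a = 0.3653. P_a = ½ K_a γ H² ⇒ H = √(2P_a/(K_a γ)).
H = √(2×424/(0.3653×19.9)) = 10.80 m.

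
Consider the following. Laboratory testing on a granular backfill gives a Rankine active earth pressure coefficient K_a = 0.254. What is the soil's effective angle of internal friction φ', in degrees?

36.5°

K_a = tan²(45° − φ/2) ⇒ 45° − φ/2 = arctan(√0.254) = 26.75°.
φ = 2(45° − 26.75°) = 36.51°.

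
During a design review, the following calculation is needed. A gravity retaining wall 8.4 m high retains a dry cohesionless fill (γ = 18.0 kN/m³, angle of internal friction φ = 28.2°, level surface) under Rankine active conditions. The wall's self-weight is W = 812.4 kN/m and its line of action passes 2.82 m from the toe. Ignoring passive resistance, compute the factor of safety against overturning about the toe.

K_a = tan²(45° − 28.2°/2) = 0.3582.
P_a = ½K_aγH² = 0.5×0.3582×18.0×8.4² = 227.5 kN/m, acting at H/3 = 2.800 m above the base.
Overturning moment M_o = P_a × H/3 = 227.5 × 2.800 = 636.9.
Resisting moment M_r = W × 2.82 = 812.4 × 2.82 = 2291.
FS_overturning = M_r/M_o = 2291/636.9 = 3.597.

3.60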